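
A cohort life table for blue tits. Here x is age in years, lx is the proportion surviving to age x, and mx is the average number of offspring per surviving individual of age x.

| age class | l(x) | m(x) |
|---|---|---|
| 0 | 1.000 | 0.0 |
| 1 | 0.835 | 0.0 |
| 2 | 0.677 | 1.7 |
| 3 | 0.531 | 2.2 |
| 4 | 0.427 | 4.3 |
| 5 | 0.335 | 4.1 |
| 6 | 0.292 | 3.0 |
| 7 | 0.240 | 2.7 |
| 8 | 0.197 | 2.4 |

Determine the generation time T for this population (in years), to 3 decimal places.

lx·mx: 0, 0, 1.1509, 1.1682, 1.8361, 1.3735, 0.876, 0.648, 0.4728 → R0 = 7.5255
x·lx·mx: 0, 0, 2.3018, 3.5046, 7.3444, 6.8675, 5.256, 4.536, 3.7824 → Σ = 33.5927
T = 33.5927 / 7.5255 = 4.46385… → 4.464

4.464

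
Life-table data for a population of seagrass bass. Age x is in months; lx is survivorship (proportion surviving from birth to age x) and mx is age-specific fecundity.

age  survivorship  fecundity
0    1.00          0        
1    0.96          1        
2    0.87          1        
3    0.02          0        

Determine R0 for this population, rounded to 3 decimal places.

lx·mx by age: 0, 0.96, 0.87, 0
R0 = Σ lx·mx = 1.83 → 1.830

1.830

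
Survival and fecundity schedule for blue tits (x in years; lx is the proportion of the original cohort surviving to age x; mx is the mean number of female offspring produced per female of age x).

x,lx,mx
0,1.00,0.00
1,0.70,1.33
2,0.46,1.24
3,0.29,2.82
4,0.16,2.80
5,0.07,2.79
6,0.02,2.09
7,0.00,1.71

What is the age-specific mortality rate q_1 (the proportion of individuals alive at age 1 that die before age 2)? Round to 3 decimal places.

q_1 = (l_1 − l_2) / l_1 = (0.7 − 0.46) / 0.7
     = 0.24 / 0.7 = 0.342857… → 0.343

0.343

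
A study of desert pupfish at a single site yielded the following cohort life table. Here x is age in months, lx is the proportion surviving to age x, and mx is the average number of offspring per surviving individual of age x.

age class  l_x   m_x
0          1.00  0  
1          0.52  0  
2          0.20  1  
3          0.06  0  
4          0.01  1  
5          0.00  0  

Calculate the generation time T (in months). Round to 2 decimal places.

2.10

lx·mx: 0, 0, 0.2, 0, 0.01, 0 → R0 = 0.21
x·lx·mx: 0, 0, 0.4, 0, 0.04, 0 → Σ = 0.44
T = 0.44 / 0.21 = 2.095238… → 2.10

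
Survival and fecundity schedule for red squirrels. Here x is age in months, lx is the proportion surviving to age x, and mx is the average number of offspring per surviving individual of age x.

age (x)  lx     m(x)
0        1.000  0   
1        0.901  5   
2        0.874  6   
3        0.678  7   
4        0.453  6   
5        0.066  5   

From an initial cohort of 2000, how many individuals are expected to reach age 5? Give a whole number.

Expected survivors = N0 · l_5 = 2000 × 0.066 = 132 → 132

132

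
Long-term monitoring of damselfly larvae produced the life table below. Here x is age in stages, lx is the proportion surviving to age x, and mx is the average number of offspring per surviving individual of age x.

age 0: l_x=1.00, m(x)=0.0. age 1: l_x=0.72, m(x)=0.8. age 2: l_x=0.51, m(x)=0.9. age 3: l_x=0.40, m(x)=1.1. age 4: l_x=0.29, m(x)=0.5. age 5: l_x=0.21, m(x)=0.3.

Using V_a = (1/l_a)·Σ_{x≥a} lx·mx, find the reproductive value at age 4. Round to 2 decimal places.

lx·mx for x ≥ 4: 0.145, 0.063 → sum = 0.208
V_4 = 0.208 / l_4 = 0.208 / 0.29 = 0.717241… → 0.72

0.72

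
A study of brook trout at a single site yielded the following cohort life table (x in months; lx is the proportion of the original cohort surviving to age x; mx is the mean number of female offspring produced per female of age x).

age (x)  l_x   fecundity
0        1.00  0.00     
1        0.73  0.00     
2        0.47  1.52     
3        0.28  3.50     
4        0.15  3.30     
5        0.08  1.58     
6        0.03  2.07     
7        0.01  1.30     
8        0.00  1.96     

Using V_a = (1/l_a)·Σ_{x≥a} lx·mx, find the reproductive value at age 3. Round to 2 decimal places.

lx·mx for x ≥ 3: 0.98, 0.495, 0.1264, 0.0621, 0.013, 0 → sum = 1.6765
V_3 = 1.6765 / l_3 = 1.6765 / 0.28 = 5.9875 → 5.99

5.99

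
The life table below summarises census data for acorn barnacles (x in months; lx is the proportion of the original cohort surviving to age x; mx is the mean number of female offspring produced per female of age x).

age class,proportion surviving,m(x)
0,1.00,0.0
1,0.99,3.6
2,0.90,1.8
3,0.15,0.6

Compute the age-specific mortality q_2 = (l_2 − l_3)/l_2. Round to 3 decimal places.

0.833

q_2 = (l_2 − l_3) / l_2 = (0.9 − 0.15) / 0.9
     = 0.75 / 0.9 = 0.833333… → 0.833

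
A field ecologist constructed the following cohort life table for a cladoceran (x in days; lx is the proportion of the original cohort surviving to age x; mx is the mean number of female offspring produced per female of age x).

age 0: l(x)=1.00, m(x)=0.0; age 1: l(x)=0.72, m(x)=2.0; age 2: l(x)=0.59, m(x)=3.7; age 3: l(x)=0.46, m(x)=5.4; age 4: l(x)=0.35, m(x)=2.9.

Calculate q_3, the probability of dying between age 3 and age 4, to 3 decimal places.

q_3 = (l_3 − l_4) / l_3 = (0.46 − 0.35) / 0.46
     = 0.11 / 0.46 = 0.23913… → 0.239

0.239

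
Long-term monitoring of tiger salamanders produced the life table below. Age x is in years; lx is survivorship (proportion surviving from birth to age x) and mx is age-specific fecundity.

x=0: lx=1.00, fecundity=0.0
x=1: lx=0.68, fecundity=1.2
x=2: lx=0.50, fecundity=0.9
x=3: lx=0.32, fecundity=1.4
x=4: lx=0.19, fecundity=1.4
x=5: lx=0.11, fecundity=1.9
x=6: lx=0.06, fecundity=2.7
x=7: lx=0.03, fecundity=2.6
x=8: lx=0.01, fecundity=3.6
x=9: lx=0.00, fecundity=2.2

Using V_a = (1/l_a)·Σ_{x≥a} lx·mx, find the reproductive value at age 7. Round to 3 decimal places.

lx·mx for x ≥ 7: 0.078, 0.036, 0 → sum = 0.114
V_7 = 0.114 / l_7 = 0.114 / 0.03 = 3.8 → 3.800

3.800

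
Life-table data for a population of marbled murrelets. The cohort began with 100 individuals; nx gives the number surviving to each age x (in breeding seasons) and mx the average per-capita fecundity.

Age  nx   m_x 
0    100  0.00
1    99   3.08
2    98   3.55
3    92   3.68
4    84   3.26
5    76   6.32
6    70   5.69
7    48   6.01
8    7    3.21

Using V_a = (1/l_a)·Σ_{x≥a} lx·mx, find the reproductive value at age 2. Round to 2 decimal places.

21.94

lx = nx/n0 = nx/100: 1, 0.99, 0.98, 0.92, 0.84, 0.76, 0.7, 0.48, 0.07
lx·mx for x ≥ 2: 3.479, 3.3856, 2.7384, 4.8032, 3.983, 2.8848, 0.2247 → sum = 21.4987
V_2 = 21.4987 / l_2 = 21.4987 / 0.98 = 21.937449… → 21.94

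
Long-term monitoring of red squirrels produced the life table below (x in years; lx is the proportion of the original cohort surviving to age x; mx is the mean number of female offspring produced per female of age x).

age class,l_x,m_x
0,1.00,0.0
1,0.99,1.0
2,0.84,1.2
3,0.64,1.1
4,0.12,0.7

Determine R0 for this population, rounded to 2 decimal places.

lx·mx by age: 0, 0.99, 1.008, 0.704, 0.084
R0 = Σ lx·mx = 2.786 → 2.79

2.79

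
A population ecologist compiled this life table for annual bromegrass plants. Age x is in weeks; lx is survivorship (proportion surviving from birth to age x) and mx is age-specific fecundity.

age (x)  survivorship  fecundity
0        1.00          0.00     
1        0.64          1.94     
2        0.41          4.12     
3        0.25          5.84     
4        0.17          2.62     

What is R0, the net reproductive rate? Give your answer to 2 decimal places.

4.84

lx·mx by age: 0, 1.2416, 1.6892, 1.46, 0.4454
R0 = Σ lx·mx = 4.8362 → 4.84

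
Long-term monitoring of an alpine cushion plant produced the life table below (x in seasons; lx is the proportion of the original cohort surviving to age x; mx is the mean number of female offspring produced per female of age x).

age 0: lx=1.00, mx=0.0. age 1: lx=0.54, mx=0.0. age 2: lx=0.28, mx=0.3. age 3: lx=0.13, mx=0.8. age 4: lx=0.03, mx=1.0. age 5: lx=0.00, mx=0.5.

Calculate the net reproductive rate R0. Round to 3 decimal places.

lx·mx by age: 0, 0, 0.084, 0.104, 0.03, 0
R0 = Σ lx·mx = 0.218 → 0.218

0.218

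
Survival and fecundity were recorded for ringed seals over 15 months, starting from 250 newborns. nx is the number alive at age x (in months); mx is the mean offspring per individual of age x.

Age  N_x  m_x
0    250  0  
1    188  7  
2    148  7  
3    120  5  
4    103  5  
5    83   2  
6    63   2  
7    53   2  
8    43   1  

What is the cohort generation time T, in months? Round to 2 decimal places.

2.54

lx = nx/n0 = nx/250: 1, 0.752, 0.592, 0.48, 0.412, 0.332, 0.252, 0.212, 0.172
lx·mx: 0, 5.264, 4.144, 2.4, 2.06, 0.664, 0.504, 0.424, 0.172 → R0 = 15.632
x·lx·mx: 0, 5.264, 8.288, 7.2, 8.24, 3.32, 3.024, 2.968, 1.376 → Σ = 39.68
T = 39.68 / 15.632 = 2.538383… → 2.54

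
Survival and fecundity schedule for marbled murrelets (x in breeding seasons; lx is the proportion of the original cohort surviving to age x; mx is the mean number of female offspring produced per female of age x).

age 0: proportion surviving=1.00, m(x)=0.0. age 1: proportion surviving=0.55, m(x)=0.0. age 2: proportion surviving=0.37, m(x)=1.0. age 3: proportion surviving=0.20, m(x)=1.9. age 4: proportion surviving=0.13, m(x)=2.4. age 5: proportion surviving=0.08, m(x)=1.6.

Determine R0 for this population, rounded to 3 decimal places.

lx·mx by age: 0, 0, 0.37, 0.38, 0.312, 0.128
R0 = Σ lx·mx = 1.19 → 1.190

1.190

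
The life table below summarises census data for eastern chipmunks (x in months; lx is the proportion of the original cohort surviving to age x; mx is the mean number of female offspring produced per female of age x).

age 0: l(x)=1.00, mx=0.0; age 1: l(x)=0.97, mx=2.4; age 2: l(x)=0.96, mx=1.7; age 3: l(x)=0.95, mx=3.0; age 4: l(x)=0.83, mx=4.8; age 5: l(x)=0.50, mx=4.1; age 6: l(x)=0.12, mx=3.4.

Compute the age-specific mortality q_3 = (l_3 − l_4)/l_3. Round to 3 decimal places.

q_3 = (l_3 − l_4) / l_3 = (0.95 − 0.83) / 0.95
     = 0.12 / 0.95 = 0.126316… → 0.126

0.126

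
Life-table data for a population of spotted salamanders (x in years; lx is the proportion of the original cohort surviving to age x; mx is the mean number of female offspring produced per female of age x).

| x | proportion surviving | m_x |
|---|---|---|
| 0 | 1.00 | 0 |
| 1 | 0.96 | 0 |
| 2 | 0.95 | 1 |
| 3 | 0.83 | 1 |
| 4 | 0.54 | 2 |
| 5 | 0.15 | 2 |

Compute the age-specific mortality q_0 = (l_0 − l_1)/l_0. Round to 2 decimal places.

0.04

q_0 = (l_0 − l_1) / l_0 = (1 − 0.96) / 1
     = 0.04 / 1 = 0.04 → 0.04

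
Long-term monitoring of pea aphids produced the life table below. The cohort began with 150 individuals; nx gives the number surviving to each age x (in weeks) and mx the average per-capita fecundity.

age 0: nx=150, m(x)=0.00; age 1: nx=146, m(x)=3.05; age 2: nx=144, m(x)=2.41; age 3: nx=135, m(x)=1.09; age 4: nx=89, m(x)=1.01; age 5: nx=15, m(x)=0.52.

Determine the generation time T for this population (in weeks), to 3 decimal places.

1.908

lx = nx/n0 = nx/150: 1, 0.97333…, 0.96, 0.9, 0.59333…, 0.1
lx·mx: 0, 2.968667…, 2.3136, 0.981, 0.599267…, 0.052 → R0 = 6.914533…
x·lx·mx: 0, 2.968667…, 4.6272, 2.943, 2.397067…, 0.26 → Σ = 13.195933…
T = 13.195933… / 6.914533… = 1.908434… → 1.908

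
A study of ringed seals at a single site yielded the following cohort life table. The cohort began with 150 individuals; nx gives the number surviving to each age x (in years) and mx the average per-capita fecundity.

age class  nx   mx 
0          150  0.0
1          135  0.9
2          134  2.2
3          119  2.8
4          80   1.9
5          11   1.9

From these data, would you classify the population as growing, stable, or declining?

lx = nx/n0 = nx/150: 1, 0.9, 0.89333…, 0.79333…, 0.53333…, 0.07333…
R0 = Σ lx·mx = 0 + 0.81 + 1.965333… + 2.221333… + 1.013333… + 0.139333… = 6.149333…
R0 > 1, so the population is growing.

growing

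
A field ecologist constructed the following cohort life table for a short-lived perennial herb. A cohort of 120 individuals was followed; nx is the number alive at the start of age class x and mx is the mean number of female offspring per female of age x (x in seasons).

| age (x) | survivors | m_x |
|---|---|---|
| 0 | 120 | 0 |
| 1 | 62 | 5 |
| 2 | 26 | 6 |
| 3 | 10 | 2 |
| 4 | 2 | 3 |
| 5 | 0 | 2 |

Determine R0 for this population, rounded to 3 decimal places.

4.100

lx = nx/n0 = nx/120: 1, 0.51667…, 0.21667…, 0.08333…, 0.01667…, 0
lx·mx by age: 0, 2.583333…, 1.3…, 0.166667…, 0.05…, 0
R0 = Σ lx·mx = 4.1… → 4.100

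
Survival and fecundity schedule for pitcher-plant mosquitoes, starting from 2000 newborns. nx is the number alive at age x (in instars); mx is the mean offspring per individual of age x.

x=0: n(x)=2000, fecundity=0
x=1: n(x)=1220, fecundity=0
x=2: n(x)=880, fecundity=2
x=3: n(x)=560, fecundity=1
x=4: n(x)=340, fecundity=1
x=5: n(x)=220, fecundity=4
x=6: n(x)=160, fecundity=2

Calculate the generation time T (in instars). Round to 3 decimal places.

3.337

lx = nx/n0 = nx/2000: 1, 0.61, 0.44, 0.28, 0.17, 0.11, 0.08
lx·mx: 0, 0, 0.88, 0.28, 0.17, 0.44, 0.16 → R0 = 1.93
x·lx·mx: 0, 0, 1.76, 0.84, 0.68, 2.2, 0.96 → Σ = 6.44
T = 6.44 / 1.93 = 3.336788… → 3.337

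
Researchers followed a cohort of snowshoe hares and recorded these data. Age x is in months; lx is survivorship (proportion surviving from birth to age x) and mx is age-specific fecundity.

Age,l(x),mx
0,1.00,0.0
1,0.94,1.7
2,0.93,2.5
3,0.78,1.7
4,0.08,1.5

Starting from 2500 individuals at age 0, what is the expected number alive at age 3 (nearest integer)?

Expected survivors = N0 · l_3 = 2500 × 0.78 = 1950 → 1950

1950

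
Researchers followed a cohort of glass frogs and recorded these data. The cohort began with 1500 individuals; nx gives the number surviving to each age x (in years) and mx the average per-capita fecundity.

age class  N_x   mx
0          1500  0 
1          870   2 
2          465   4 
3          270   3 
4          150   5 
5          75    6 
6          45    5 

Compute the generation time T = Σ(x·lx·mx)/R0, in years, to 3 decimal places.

2.483

lx = nx/n0 = nx/1500: 1, 0.58, 0.31, 0.18, 0.1, 0.05, 0.03
lx·mx: 0, 1.16, 1.24, 0.54, 0.5, 0.3, 0.15 → R0 = 3.89
x·lx·mx: 0, 1.16, 2.48, 1.62, 2, 1.5, 0.9 → Σ = 9.66
T = 9.66 / 3.89 = 2.48329… → 2.483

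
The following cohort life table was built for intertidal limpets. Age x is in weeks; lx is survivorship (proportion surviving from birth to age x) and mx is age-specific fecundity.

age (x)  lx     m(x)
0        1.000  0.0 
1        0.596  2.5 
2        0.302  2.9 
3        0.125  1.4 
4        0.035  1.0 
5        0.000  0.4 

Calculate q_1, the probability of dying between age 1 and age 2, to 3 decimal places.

q_1 = (l_1 − l_2) / l_1 = (0.596 − 0.302) / 0.596
     = 0.294 / 0.596 = 0.493289… → 0.493

0.493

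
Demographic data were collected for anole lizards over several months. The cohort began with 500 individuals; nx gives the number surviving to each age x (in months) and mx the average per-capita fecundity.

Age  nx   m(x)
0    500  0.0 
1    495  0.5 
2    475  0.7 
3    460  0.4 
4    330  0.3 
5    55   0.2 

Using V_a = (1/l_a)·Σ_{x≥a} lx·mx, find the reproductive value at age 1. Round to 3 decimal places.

lx = nx/n0 = nx/500: 1, 0.99, 0.95, 0.92, 0.66, 0.11
lx·mx for x ≥ 1: 0.495, 0.665, 0.368, 0.198, 0.022 → sum = 1.748
V_1 = 1.748 / l_1 = 1.748 / 0.99 = 1.765657… → 1.766

1.766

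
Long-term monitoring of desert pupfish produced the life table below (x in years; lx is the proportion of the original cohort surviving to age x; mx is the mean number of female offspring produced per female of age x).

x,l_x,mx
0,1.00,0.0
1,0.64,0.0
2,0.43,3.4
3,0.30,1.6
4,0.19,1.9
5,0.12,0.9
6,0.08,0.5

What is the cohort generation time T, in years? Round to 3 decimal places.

2.688

lx·mx: 0, 0, 1.462, 0.48, 0.361, 0.108, 0.04 → R0 = 2.451
x·lx·mx: 0, 0, 2.924, 1.44, 1.444, 0.54, 0.24 → Σ = 6.588
T = 6.588 / 2.451 = 2.687882… → 2.688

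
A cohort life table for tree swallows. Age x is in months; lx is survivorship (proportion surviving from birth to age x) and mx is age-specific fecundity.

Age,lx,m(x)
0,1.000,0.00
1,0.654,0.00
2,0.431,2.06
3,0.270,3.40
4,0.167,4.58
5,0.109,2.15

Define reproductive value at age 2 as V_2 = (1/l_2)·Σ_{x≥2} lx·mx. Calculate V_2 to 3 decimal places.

6.508

lx·mx for x ≥ 2: 0.88786, 0.918, 0.76486, 0.23435 → sum = 2.80507
V_2 = 2.80507 / l_2 = 2.80507 / 0.431 = 6.508283… → 6.508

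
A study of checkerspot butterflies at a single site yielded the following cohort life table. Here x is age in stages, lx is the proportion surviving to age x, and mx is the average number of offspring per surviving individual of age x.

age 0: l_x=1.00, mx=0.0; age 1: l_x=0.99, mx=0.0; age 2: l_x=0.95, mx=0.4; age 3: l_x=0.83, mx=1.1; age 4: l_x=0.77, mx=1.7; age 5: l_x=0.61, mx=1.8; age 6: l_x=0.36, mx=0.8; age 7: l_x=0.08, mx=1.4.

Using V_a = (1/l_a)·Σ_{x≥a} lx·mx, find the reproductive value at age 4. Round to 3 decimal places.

lx·mx for x ≥ 4: 1.309, 1.098, 0.288, 0.112 → sum = 2.807
V_4 = 2.807 / l_4 = 2.807 / 0.77 = 3.645455… → 3.645

3.645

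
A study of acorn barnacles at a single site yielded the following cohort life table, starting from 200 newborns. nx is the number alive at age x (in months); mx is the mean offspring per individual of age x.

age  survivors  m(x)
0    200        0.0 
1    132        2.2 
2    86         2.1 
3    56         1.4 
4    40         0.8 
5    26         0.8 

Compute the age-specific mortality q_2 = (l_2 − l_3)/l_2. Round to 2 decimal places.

0.35

lx = nx/n0 = nx/200: 1, 0.66, 0.43, 0.28, 0.2, 0.13
q_2 = (l_2 − l_3) / l_2 = (0.43 − 0.28) / 0.43
     = 0.15 / 0.43 = 0.348837… → 0.35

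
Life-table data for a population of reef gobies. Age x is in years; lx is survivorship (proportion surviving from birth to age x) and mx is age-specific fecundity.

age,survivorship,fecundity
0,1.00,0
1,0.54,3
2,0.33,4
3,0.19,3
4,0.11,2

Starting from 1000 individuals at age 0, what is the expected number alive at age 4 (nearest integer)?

Expected survivors = N0 · l_4 = 1000 × 0.11 = 110 → 110

110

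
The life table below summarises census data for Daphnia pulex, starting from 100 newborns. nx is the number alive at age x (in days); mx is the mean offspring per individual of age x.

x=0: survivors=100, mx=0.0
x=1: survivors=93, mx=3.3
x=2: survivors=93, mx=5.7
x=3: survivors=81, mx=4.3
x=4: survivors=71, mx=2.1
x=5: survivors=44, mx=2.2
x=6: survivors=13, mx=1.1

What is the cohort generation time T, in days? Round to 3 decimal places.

2.475

lx = nx/n0 = nx/100: 1, 0.93, 0.93, 0.81, 0.71, 0.44, 0.13
lx·mx: 0, 3.069, 5.301, 3.483, 1.491, 0.968, 0.143 → R0 = 14.455
x·lx·mx: 0, 3.069, 10.602, 10.449, 5.964, 4.84, 0.858 → Σ = 35.782
T = 35.782 / 14.455 = 2.475406… → 2.475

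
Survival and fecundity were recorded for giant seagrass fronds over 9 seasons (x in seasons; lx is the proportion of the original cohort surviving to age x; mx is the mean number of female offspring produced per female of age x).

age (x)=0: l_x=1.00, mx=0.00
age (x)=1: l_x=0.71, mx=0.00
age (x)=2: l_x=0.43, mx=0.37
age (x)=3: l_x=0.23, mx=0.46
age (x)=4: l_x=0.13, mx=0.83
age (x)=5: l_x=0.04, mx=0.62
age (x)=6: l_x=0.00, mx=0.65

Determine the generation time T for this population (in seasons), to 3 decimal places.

lx·mx: 0, 0, 0.1591, 0.1058, 0.1079, 0.0248, 0 → R0 = 0.3976
x·lx·mx: 0, 0, 0.3182, 0.3174, 0.4316, 0.124, 0 → Σ = 1.1912
T = 1.1912 / 0.3976 = 2.995976… → 2.996

2.996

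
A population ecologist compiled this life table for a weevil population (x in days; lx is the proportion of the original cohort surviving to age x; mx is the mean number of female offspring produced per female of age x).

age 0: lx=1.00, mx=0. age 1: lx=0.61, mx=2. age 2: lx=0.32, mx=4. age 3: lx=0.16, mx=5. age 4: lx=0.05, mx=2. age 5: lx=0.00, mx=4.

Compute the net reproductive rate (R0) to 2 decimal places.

3.40

lx·mx by age: 0, 1.22, 1.28, 0.8, 0.1, 0
R0 = Σ lx·mx = 3.4 → 3.40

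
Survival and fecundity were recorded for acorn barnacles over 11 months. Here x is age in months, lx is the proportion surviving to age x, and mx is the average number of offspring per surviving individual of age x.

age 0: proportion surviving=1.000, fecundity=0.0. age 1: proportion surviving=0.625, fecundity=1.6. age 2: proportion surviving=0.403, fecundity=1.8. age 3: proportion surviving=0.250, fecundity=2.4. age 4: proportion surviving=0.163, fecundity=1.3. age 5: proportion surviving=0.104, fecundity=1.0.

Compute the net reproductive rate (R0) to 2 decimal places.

lx·mx by age: 0, 1, 0.7254, 0.6, 0.2119, 0.104
R0 = Σ lx·mx = 2.6413 → 2.64

2.64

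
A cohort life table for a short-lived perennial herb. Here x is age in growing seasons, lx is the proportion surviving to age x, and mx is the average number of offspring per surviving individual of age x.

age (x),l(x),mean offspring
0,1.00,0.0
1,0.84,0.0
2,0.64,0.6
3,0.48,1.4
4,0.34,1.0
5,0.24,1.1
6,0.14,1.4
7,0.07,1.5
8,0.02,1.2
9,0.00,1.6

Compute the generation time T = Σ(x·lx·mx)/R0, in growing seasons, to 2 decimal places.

lx·mx: 0, 0, 0.384, 0.672, 0.34, 0.264, 0.196, 0.105, 0.024, 0 → R0 = 1.985
x·lx·mx: 0, 0, 0.768, 2.016, 1.36, 1.32, 1.176, 0.735, 0.192, 0 → Σ = 7.567
T = 7.567 / 1.985 = 3.812091… → 3.81

3.81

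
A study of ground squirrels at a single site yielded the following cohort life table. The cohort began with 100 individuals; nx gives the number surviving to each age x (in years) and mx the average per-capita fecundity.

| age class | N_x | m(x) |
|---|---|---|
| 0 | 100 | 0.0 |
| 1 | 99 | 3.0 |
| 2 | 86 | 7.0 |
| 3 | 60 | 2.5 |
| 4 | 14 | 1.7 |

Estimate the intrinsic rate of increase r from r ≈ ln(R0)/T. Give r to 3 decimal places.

1.244

lx = nx/n0 = nx/100: 1, 0.99, 0.86, 0.6, 0.14
R0 = Σ lx·mx = 0 + 2.97 + 6.02 + 1.5 + 0.238 = 10.728
Σ x·lx·mx = 20.462; T = 20.462/10.728 = 1.90735…
r ≈ ln(R0)/T = ln(10.728)/1.90735… = 1.24406… → 1.244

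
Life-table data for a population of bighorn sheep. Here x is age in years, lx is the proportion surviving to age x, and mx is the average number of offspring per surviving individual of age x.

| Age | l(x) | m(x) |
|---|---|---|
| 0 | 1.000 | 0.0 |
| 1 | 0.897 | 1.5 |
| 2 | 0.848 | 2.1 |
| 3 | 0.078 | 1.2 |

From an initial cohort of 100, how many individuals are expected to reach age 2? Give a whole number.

Expected survivors = N0 · l_2 = 100 × 0.848 = 84.8 → 85

85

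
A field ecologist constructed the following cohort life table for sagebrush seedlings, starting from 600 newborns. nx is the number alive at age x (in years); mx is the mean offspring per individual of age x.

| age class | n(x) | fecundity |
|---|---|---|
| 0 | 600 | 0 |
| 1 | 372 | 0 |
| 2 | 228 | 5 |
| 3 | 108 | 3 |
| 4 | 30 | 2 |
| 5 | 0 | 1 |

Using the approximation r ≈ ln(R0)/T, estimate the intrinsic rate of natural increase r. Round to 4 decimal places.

lx = nx/n0 = nx/600: 1, 0.62, 0.38, 0.18, 0.05, 0
R0 = Σ lx·mx = 0 + 0 + 1.9 + 0.54 + 0.1 + 0 = 2.54
Σ x·lx·mx = 5.82; T = 5.82/2.54 = 2.29134…
r ≈ ln(R0)/T = ln(2.54)/2.29134… = 0.406821… → 0.4068

0.4068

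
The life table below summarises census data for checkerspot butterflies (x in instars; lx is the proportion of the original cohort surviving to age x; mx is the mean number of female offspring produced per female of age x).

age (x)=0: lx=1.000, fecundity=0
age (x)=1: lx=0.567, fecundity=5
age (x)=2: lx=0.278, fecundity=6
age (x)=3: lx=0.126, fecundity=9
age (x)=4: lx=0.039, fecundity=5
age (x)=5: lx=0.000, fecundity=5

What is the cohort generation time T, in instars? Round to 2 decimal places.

1.78

lx·mx: 0, 2.835, 1.668, 1.134, 0.195, 0 → R0 = 5.832
x·lx·mx: 0, 2.835, 3.336, 3.402, 0.78, 0 → Σ = 10.353
T = 10.353 / 5.832 = 1.775206… → 1.78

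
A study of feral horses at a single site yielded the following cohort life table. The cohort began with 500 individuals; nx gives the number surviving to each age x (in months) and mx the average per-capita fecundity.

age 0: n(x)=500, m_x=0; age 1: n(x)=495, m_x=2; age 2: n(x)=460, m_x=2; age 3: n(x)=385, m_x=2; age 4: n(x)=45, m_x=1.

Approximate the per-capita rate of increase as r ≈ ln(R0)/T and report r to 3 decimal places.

0.869

lx = nx/n0 = nx/500: 1, 0.99, 0.92, 0.77, 0.09
R0 = Σ lx·mx = 0 + 1.98 + 1.84 + 1.54 + 0.09 = 5.45
Σ x·lx·mx = 10.64; T = 10.64/5.45 = 1.95229…
r ≈ ln(R0)/T = ln(5.45)/1.95229… = 0.86852… → 0.869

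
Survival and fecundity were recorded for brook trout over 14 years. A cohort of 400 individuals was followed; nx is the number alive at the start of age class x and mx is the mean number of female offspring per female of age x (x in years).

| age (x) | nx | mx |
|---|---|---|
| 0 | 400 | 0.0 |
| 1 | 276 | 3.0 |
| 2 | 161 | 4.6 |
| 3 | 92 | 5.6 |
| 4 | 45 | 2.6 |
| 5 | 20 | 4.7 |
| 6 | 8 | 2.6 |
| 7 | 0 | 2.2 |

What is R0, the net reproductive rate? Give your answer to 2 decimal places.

5.79

lx = nx/n0 = nx/400: 1, 0.69, 0.4025, 0.23, 0.1125, 0.05, 0.02, 0
lx·mx by age: 0, 2.07, 1.8515, 1.288, 0.2925, 0.235, 0.052, 0
R0 = Σ lx·mx = 5.789 → 5.79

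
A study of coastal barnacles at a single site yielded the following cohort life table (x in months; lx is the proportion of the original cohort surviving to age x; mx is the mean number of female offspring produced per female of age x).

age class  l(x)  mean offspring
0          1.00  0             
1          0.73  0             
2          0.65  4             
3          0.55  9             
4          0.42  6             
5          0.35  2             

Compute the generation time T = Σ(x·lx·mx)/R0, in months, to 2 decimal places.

lx·mx: 0, 0, 2.6, 4.95, 2.52, 0.7 → R0 = 10.77
x·lx·mx: 0, 0, 5.2, 14.85, 10.08, 3.5 → Σ = 33.63
T = 33.63 / 10.77 = 3.122563… → 3.12

3.12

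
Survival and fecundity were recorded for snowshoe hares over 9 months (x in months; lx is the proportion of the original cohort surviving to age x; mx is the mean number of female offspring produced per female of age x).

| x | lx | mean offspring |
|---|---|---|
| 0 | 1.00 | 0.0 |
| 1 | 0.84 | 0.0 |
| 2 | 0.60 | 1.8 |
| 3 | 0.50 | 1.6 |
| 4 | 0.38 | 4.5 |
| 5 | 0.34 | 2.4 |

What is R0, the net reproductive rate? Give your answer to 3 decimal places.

4.406

lx·mx by age: 0, 0, 1.08, 0.8, 1.71, 0.816
R0 = Σ lx·mx = 4.406 → 4.406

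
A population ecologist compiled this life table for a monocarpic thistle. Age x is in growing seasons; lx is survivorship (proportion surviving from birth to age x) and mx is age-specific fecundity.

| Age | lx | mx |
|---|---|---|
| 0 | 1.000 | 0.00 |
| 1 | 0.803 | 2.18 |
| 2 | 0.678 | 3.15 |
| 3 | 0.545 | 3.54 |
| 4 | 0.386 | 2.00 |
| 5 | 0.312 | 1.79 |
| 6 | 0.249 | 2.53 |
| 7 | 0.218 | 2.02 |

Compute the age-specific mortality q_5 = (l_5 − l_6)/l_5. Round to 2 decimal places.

0.20

q_5 = (l_5 − l_6) / l_5 = (0.312 − 0.249) / 0.312
     = 0.063 / 0.312 = 0.201923… → 0.20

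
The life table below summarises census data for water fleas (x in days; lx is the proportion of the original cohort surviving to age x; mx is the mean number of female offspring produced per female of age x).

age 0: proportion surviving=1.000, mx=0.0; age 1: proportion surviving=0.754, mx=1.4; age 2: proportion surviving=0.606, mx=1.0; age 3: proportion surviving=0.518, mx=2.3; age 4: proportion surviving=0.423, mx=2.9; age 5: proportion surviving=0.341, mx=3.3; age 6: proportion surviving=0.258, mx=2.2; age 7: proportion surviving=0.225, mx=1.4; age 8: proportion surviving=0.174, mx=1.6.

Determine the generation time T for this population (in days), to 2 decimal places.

lx·mx: 0, 1.0556, 0.606, 1.1914, 1.2267, 1.1253, 0.5676, 0.315, 0.2784 → R0 = 6.366
x·lx·mx: 0, 1.0556, 1.212, 3.5742, 4.9068, 5.6265, 3.4056, 2.205, 2.2272 → Σ = 24.2129
T = 24.2129 / 6.366 = 3.803472… → 3.80

3.80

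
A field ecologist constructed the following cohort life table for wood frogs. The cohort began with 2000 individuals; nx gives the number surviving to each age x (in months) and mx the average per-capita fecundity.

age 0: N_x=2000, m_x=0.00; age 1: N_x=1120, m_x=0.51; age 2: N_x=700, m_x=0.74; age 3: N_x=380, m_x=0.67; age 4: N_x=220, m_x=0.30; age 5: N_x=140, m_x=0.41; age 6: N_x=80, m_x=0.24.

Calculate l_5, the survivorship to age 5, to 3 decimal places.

l_5 = n_5/n_0 = 140/2000 = 0.07 → 0.070

0.070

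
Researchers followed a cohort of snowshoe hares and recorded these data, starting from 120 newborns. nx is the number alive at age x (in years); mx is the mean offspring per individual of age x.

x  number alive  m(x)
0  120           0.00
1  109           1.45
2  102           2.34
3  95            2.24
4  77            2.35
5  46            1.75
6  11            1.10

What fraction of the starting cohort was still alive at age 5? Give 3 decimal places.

l_5 = n_5/n_0 = 46/120 = 0.383333… → 0.383

0.383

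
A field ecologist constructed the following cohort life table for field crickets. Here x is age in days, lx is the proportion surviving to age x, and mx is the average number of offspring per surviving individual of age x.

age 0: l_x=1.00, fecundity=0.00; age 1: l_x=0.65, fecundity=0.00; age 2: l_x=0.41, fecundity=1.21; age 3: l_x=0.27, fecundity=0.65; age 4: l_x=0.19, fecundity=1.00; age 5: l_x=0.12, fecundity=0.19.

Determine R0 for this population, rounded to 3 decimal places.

0.884

lx·mx by age: 0, 0, 0.4961, 0.1755, 0.19, 0.0228
R0 = Σ lx·mx = 0.8844 → 0.884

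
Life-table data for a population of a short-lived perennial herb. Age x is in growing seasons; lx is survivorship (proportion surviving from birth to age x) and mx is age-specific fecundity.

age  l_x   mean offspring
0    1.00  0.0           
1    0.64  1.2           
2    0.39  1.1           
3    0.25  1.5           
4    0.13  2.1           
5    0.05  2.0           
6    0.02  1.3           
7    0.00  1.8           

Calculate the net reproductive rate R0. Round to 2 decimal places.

lx·mx by age: 0, 0.768, 0.429, 0.375, 0.273, 0.1, 0.026, 0
R0 = Σ lx·mx = 1.971 → 1.97

1.97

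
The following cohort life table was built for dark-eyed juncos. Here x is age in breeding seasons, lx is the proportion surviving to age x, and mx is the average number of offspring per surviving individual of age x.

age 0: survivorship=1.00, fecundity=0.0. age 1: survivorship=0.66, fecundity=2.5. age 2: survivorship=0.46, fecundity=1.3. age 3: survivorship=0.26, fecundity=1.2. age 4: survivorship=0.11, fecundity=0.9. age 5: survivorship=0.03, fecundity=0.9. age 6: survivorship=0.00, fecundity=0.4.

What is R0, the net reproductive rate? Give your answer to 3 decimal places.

lx·mx by age: 0, 1.65, 0.598, 0.312, 0.099, 0.027, 0
R0 = Σ lx·mx = 2.686 → 2.686

2.686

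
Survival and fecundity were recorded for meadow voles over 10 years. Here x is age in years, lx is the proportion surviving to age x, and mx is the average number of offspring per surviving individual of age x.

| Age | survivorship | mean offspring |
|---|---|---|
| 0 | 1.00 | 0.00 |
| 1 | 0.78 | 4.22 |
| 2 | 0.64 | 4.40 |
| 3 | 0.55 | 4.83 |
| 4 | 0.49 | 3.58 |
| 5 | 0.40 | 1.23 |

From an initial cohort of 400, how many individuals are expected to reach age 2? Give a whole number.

256

Expected survivors = N0 · l_2 = 400 × 0.64 = 256 → 256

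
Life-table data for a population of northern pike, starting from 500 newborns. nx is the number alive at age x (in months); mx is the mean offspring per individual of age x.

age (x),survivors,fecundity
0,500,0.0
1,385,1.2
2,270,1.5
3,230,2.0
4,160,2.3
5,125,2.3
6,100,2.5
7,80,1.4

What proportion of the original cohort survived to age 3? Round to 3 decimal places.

l_3 = n_3/n_0 = 230/500 = 0.46 → 0.460

0.460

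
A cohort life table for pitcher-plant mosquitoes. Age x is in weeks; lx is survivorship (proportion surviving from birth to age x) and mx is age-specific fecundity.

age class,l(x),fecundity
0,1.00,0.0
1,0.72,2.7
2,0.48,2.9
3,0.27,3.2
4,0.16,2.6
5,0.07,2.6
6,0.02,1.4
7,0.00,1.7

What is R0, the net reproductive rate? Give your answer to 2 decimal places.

4.83

lx·mx by age: 0, 1.944, 1.392, 0.864, 0.416, 0.182, 0.028, 0
R0 = Σ lx·mx = 4.826 → 4.83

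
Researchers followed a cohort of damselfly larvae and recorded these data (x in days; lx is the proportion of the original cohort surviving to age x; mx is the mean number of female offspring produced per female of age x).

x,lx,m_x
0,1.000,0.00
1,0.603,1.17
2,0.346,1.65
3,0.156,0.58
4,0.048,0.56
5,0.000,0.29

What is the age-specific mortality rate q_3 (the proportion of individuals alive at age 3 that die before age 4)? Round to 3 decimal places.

q_3 = (l_3 − l_4) / l_3 = (0.156 − 0.048) / 0.156
     = 0.108 / 0.156 = 0.692308… → 0.692

0.692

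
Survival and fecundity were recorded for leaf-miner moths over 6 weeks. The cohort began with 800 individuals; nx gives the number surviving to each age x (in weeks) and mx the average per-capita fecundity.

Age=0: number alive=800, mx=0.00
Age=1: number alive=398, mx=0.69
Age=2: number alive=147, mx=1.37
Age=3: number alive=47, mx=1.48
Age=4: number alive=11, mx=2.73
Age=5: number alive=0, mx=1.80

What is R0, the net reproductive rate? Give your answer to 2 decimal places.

lx = nx/n0 = nx/800: 1, 0.4975, 0.18375, 0.05875, 0.01375, 0
lx·mx by age: 0, 0.343275, 0.251738…, 0.08695…, 0.037538…, 0
R0 = Σ lx·mx = 0.7195… → 0.72

0.72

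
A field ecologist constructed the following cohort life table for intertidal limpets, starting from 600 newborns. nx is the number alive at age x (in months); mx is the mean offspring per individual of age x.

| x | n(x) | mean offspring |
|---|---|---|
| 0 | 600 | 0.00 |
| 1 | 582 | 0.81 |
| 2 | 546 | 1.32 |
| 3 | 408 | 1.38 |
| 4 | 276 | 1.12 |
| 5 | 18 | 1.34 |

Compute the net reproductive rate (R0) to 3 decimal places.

3.481

lx = nx/n0 = nx/600: 1, 0.97, 0.91, 0.68, 0.46, 0.03
lx·mx by age: 0, 0.7857, 1.2012, 0.9384, 0.5152, 0.0402
R0 = Σ lx·mx = 3.4807 → 3.481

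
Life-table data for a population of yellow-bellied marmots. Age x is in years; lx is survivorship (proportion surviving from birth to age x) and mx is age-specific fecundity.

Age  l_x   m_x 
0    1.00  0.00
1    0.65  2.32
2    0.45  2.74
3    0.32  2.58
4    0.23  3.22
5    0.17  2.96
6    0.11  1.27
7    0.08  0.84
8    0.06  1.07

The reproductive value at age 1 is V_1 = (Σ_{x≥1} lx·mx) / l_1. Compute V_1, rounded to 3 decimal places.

lx·mx for x ≥ 1: 1.508, 1.233, 0.8256, 0.7406, 0.5032, 0.1397, 0.0672, 0.0642 → sum = 5.0815
V_1 = 5.0815 / l_1 = 5.0815 / 0.65 = 7.817692… → 7.818

7.818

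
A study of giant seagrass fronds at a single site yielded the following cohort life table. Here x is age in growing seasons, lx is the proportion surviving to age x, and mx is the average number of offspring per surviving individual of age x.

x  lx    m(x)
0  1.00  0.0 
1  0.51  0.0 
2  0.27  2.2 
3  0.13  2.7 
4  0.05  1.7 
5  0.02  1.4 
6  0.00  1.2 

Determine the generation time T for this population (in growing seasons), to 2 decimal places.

2.57

lx·mx: 0, 0, 0.594, 0.351, 0.085, 0.028, 0 → R0 = 1.058
x·lx·mx: 0, 0, 1.188, 1.053, 0.34, 0.14, 0 → Σ = 2.721
T = 2.721 / 1.058 = 2.571834… → 2.57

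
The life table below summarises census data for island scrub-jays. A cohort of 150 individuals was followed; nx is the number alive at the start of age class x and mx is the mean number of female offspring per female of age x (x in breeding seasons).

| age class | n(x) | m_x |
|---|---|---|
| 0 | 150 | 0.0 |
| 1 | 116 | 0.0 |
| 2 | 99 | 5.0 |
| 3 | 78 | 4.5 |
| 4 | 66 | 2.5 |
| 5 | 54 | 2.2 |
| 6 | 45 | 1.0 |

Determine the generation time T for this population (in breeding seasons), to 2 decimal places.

lx = nx/n0 = nx/150: 1, 0.77333…, 0.66, 0.52, 0.44, 0.36, 0.3
lx·mx: 0, 0, 3.3, 2.34, 1.1, 0.792, 0.3 → R0 = 7.832…
x·lx·mx: 0, 0, 6.6, 7.02, 4.4, 3.96, 1.8 → Σ = 23.78…
T = 23.78… / 7.832… = 3.036261… → 3.04

3.04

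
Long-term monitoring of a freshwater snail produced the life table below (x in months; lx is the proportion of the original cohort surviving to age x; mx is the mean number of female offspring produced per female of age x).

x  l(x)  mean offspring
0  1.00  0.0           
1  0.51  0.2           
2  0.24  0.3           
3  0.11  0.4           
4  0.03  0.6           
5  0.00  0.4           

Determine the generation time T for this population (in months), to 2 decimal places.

lx·mx: 0, 0.102, 0.072, 0.044, 0.018, 0 → R0 = 0.236
x·lx·mx: 0, 0.102, 0.144, 0.132, 0.072, 0 → Σ = 0.45
T = 0.45 / 0.236 = 1.90678… → 1.91

1.91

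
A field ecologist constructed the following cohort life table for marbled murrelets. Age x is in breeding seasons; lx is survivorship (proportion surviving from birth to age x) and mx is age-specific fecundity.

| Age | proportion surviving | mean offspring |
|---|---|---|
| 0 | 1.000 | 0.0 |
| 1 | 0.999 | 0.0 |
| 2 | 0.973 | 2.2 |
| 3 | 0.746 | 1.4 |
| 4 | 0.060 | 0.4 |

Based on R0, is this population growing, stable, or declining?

growing

R0 = Σ lx·mx = 0 + 0 + 2.1406 + 1.0444 + 0.024 = 3.209
R0 > 1, so the population is growing.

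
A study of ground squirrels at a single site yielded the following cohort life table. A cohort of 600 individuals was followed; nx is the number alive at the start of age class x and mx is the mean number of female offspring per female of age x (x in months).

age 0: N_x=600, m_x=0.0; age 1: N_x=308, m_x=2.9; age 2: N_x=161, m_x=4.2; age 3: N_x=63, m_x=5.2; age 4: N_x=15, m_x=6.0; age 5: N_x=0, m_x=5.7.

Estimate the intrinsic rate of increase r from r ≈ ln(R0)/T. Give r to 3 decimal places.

0.663

lx = nx/n0 = nx/600: 1, 0.51333…, 0.26833…, 0.105, 0.025, 0
R0 = Σ lx·mx = 0 + 1.48867… + 1.127… + 0.546 + 0.15 + 0 = 3.311667…
Σ x·lx·mx = 5.980667…; T = 5.980667…/3.311667… = 1.80594…
r ≈ ln(R0)/T = ln(3.311667…)/1.80594… = 0.66306… → 0.663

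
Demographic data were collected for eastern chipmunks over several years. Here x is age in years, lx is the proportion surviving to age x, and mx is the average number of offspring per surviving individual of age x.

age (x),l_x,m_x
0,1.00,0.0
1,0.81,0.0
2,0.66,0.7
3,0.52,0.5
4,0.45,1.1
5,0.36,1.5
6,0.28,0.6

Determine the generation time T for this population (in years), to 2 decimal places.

lx·mx: 0, 0, 0.462, 0.26, 0.495, 0.54, 0.168 → R0 = 1.925
x·lx·mx: 0, 0, 0.924, 0.78, 1.98, 2.7, 1.008 → Σ = 7.392
T = 7.392 / 1.925 = 3.84 → 3.84

3.84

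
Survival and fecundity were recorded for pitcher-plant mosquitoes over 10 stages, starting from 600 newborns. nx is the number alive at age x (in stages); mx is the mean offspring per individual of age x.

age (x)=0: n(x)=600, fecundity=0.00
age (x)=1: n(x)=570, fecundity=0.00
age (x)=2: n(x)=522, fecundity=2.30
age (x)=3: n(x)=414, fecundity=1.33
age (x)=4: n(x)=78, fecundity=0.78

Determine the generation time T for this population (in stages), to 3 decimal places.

2.371

lx = nx/n0 = nx/600: 1, 0.95, 0.87, 0.69, 0.13
lx·mx: 0, 0, 2.001, 0.9177, 0.1014 → R0 = 3.0201
x·lx·mx: 0, 0, 4.002, 2.7531, 0.4056 → Σ = 7.1607
T = 7.1607 / 3.0201 = 2.371014… → 2.371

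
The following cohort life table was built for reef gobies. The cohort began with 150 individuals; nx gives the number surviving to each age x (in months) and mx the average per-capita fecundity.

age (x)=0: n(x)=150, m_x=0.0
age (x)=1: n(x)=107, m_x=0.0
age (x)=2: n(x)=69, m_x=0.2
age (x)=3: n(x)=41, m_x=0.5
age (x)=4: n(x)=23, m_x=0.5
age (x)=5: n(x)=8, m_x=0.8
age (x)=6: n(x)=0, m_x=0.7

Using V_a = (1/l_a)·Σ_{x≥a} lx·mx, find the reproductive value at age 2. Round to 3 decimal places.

0.757

lx = nx/n0 = nx/150: 1, 0.71333…, 0.46, 0.27333…, 0.15333…, 0.05333…, 0
lx·mx for x ≥ 2: 0.092, 0.136667…, 0.076667…, 0.042667…, 0 → sum = 0.348…
V_2 = 0.348… / l_2 = 0.348… / 0.46 = 0.756522… → 0.757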